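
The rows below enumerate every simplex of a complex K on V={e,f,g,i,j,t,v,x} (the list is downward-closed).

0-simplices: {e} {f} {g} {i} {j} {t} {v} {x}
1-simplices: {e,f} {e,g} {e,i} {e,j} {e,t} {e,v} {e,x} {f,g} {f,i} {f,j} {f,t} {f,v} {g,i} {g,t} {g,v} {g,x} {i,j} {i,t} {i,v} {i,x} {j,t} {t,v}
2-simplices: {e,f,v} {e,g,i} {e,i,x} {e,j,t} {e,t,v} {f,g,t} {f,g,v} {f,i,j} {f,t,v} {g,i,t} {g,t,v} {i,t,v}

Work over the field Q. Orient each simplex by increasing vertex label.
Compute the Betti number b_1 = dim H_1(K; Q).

b_1=4

n_0=8 n_1=22 n_2=12  [Q]
∂1: piv[ef,eg,ei,ej,et,ev,ex] rk=7  ker:fg,fi,fj,ft,fv,gi,gt,gv,gx,ij,it,iv,ix,jt,tv
∂2: piv[efv,egi,eix,ejt,etv,fgt,fgv,fij,ftv,git,itv] rk=11  ker:gtv
b_1=(22−7)−11=4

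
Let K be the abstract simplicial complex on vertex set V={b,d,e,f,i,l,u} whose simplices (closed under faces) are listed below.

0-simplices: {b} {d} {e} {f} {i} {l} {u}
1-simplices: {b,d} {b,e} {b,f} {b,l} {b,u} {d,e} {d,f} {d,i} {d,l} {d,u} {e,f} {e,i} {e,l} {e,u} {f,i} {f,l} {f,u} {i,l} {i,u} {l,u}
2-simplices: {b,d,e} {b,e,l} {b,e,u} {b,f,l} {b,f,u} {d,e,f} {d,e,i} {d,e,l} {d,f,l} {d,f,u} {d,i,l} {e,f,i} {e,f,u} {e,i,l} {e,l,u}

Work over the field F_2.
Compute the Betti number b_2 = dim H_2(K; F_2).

n_0=7 n_1=20 n_2=15  [Z2]
∂1: piv[bd,be,bf,bl,bu,di] rk=6  ker:de,df,dl,du,ef,ei,el,eu,fi,fl,fu,il,iu,lu
∂2: piv[bde,bel,beu,bfl,bfu,def,dei,del,dfl,dfu,dil,efi,elu] rk=13  ker:efu,eil
b_2=(15−13)−0=2

b_2=2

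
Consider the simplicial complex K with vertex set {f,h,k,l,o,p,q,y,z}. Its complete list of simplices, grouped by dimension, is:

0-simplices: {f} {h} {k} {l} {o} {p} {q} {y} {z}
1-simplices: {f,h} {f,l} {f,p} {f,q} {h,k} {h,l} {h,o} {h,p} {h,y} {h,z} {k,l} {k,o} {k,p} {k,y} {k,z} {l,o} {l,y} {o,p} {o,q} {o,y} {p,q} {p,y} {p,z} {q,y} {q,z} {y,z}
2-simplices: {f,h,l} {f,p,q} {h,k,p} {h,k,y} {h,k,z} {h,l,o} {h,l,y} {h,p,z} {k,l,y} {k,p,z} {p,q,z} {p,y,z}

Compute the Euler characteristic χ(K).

χ(K)=-5

n_0=9 n_1=26 n_2=12
χ=+9−26+12=-5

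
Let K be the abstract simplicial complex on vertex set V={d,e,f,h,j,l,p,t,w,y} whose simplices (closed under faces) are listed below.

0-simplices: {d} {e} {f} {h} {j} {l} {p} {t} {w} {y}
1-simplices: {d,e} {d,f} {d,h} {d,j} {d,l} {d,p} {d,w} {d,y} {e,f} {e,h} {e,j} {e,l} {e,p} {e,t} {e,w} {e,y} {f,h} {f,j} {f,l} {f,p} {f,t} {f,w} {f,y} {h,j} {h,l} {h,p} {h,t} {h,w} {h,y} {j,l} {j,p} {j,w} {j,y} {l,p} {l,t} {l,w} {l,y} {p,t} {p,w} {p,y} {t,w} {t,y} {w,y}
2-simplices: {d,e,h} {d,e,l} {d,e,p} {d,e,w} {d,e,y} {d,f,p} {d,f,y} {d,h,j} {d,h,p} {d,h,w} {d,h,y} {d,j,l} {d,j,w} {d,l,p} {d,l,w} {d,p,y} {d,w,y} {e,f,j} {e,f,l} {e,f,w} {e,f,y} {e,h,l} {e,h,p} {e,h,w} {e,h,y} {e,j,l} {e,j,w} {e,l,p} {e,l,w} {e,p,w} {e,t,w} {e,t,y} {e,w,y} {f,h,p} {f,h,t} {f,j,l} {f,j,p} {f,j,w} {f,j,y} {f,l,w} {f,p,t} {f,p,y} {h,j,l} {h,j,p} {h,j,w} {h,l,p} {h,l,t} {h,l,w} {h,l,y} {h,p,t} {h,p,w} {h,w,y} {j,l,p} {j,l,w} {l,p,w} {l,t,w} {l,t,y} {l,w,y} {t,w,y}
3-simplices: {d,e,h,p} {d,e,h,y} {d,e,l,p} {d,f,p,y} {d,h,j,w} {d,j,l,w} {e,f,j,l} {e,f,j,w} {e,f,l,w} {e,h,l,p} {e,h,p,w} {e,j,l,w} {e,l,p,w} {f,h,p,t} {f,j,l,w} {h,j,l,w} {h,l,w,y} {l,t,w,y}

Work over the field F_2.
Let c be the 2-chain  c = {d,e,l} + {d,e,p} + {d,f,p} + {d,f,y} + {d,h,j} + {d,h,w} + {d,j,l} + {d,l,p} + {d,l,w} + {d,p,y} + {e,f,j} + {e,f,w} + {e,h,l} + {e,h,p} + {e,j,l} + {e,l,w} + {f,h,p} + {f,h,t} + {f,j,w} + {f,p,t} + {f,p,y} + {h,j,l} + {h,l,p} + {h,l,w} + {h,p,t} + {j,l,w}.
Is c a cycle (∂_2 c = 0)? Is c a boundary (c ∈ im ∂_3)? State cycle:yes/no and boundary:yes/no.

cycle:yes boundary:yes

n_0=10 n_1=43 n_2=59 n_3=18  [Z2]
∂1: piv[de,df,dh,dj,dl,dp,dw,dy,et] rk=9  ker:ef,eh,ej,el,ep,ew,ey,fh,fj,fl,fp,ft,fw,fy,hj,hl,hp,ht,hw,hy,jl,jp,jw,jy,lp,lt,lw,ly,pt,pw,py,tw,ty,wy
∂2: piv[deh,del,dep,dew,dey,dfp,dfy,dhj,dhp,dhw,dhy,djl,djw,dlp,dlw,dpy,dwy,efj,efl,efw,efy,ehl,ejl,epw,etw,ety,fhp,fht,fjp,fjy,fpt,hlt,hly,ltw] rk=34  ker:ehp,ehw,ehy,ejw,elp,elw,ewy,fjl,fjw,flw,fpy,hjl,hjp,hjw,hlp,hlw,hpt,hpw,hwy,jlp,jlw,lpw,lty,lwy,twy
∂3: piv[dehp,dehy,delp,dfpy,dhjw,djlw,efjl,efjw,eflw,ehlp,ehpw,ejlw,elpw,fhpt,hjlw,hlwy,ltwy] rk=17  ker:fjlw
∂2c = 0
c vs im∂3: reduces to 0 ⇒ boundary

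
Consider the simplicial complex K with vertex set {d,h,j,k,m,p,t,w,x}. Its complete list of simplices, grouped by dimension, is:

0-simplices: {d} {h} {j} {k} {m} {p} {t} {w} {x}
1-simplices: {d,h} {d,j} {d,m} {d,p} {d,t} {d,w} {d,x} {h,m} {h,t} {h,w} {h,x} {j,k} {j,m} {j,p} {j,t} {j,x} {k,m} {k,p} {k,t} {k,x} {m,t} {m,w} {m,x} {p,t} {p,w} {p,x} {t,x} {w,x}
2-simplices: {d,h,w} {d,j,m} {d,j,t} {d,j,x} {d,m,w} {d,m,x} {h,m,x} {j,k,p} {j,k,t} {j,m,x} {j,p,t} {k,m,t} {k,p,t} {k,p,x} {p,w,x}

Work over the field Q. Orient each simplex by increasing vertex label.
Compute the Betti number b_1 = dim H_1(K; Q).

b_1=7

n_0=9 n_1=28 n_2=15  [Q]
∂1: piv[dh,dj,dm,dp,dt,dw,dx,jk] rk=8  ker:hm,ht,hw,hx,jm,jp,jt,jx,km,kp,kt,kx,mt,mw,mx,pt,pw,px,tx,wx
∂2: piv[dhw,djm,djt,djx,dmw,dmx,hmx,jkp,jkt,jpt,kmt,kpx,pwx] rk=13  ker:jmx,kpt
b_1=(28−8)−13=7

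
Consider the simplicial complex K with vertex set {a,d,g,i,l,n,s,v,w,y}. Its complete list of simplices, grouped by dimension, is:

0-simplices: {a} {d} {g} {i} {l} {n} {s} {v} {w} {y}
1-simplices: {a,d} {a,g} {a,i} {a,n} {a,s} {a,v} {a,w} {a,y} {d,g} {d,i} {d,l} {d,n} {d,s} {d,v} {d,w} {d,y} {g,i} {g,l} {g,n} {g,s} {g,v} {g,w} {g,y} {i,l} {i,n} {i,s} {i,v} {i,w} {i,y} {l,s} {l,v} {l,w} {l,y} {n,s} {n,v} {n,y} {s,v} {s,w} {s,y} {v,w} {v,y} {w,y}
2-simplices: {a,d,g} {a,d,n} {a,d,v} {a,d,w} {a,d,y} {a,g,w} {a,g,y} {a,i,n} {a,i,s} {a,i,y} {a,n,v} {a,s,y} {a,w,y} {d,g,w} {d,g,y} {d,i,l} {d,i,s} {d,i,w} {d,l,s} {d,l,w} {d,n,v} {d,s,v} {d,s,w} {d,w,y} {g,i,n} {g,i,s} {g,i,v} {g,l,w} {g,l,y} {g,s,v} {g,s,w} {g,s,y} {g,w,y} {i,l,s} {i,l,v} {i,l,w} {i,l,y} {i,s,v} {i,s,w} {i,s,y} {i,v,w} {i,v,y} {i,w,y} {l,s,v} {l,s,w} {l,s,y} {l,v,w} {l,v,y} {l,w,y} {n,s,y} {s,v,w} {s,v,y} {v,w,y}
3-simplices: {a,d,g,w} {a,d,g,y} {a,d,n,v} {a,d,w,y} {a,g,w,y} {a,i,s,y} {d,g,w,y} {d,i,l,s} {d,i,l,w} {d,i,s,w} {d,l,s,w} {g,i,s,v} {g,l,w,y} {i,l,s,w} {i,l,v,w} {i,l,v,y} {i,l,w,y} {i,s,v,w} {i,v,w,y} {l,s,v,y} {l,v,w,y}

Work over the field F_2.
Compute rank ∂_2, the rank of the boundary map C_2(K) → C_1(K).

rank∂_2=32

n_0=10 n_1=42 n_2=53 n_3=21  [Z2]
∂1: piv[ad,ag,ai,an,as,av,aw,ay,dl] rk=9  ker:dg,di,dn,ds,dv,dw,dy,gi,gl,gn,gs,gv,gw,gy,il,in,is,iv,iw,iy,ls,lv,lw,ly,ns,nv,ny,sv,sw,sy,vw,vy,wy
∂2: piv[adg,adn,adv,adw,ady,agw,agy,ain,ais,aiy,anv,asy,awy,dil,dis,diw,dls,dlw,dsv,dsw,gin,gis,giv,glw,gly,gsv,gsw,gsy,ilv,ivw,ivy,nsy] rk=32  ker:dgw,dgy,dnv,dwy,gwy,ils,ilw,ily,isv,isw,isy,iwy,lsv,lsw,lsy,lvw,lvy,lwy,svw,svy,vwy
∂3: piv[adgw,adgy,adnv,adwy,agwy,aisy,dils,dilw,disw,dlsw,gisv,glwy,ilvw,ilvy,ilwy,isvw,ivwy,lsvy] rk=18  ker:dgwy,ilsw,lvwy
rk∂_2=32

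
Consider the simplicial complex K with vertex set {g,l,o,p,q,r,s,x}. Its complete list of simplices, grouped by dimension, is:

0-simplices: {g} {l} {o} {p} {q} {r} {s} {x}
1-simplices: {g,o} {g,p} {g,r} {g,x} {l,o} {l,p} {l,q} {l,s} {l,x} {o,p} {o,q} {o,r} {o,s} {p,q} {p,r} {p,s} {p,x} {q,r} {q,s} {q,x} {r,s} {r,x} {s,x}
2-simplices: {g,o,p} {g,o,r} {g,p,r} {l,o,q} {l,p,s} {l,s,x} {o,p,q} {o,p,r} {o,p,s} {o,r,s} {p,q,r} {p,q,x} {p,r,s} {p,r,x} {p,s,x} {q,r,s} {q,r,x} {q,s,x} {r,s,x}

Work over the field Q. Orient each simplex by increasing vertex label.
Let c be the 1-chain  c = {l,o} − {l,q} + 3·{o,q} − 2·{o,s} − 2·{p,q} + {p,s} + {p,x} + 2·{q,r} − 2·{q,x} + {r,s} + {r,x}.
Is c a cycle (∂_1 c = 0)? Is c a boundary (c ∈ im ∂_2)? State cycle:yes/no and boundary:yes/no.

n_0=8 n_1=23 n_2=19  [Q]
∂1: piv[go,gp,gr,gx,lo,lq,ls] rk=7  ker:lp,lx,op,oq,or,os,pq,pr,ps,px,qr,qs,qx,rs,rx,sx
∂2: piv[gop,gor,gpr,loq,lps,lsx,opq,ops,ors,pqr,pqx,prx,psx,qrs] rk=14  ker:opr,prs,qrx,qsx,rsx
∂1c = 0
c vs im∂2: reduces to 0 ⇒ boundary

cycle:yes boundary:yes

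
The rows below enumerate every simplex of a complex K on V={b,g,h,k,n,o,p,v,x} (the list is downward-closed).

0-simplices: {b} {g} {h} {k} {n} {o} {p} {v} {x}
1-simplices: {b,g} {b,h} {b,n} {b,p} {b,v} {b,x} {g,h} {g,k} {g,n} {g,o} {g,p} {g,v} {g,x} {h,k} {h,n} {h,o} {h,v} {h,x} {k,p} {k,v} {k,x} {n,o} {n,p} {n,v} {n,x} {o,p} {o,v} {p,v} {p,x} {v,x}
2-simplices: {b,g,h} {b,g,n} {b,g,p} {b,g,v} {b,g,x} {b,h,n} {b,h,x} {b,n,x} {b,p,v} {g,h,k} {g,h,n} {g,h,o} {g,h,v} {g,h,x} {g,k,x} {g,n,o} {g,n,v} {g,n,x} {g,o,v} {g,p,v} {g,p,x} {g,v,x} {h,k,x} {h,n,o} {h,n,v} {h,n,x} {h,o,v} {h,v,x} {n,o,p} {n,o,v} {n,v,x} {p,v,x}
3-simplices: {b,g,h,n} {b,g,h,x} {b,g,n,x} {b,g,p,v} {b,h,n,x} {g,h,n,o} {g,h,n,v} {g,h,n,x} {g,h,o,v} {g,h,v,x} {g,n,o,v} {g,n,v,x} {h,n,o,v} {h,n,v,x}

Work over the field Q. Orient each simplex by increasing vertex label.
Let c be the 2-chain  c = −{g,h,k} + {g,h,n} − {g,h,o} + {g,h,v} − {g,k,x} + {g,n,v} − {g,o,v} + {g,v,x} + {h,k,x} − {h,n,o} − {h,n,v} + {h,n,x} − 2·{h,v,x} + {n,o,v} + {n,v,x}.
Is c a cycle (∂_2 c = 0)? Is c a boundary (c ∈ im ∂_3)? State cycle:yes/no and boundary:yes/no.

n_0=9 n_1=30 n_2=32 n_3=14  [Q]
∂1: piv[bg,bh,bn,bp,bv,bx,gk,go] rk=8  ker:gh,gn,gp,gv,gx,hk,hn,ho,hv,hx,kp,kv,kx,no,np,nv,nx,op,ov,pv,px,vx
∂2: piv[bgh,bgn,bgp,bgv,bgx,bhn,bhx,bnx,bpv,ghk,gho,ghv,gkx,gno,gnv,gov,gpx,gvx,nop] rk=19  ker:ghn,ghx,gnx,gpv,hkx,hno,hnv,hnx,hov,hvx,nov,nvx,pvx
∂3: piv[bghn,bghx,bgnx,bgpv,bhnx,ghno,ghnv,ghov,ghvx,gnov,gnvx] rk=11  ker:ghnx,hnov,hnvx
∂2c = 0
c vs im∂3: residual ≠ 0 ⇒ not boundary

cycle:yes boundary:no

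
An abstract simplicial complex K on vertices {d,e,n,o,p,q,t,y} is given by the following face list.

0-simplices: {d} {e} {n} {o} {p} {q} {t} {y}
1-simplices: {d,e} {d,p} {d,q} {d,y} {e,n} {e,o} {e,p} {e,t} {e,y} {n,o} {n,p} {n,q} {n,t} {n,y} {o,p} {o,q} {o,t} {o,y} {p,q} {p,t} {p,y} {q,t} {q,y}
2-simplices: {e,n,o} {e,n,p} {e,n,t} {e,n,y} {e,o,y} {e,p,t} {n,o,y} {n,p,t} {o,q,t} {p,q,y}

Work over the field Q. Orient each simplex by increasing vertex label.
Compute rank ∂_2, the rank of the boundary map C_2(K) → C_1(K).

n_0=8 n_1=23 n_2=10  [Q]
∂1: piv[de,dp,dq,dy,en,eo,et] rk=7  ker:ep,ey,no,np,nq,nt,ny,op,oq,ot,oy,pq,pt,py,qt,qy
∂2: piv[eno,enp,ent,eny,eoy,ept,oqt,pqy] rk=8  ker:noy,npt
rk∂_2=8

rank∂_2=8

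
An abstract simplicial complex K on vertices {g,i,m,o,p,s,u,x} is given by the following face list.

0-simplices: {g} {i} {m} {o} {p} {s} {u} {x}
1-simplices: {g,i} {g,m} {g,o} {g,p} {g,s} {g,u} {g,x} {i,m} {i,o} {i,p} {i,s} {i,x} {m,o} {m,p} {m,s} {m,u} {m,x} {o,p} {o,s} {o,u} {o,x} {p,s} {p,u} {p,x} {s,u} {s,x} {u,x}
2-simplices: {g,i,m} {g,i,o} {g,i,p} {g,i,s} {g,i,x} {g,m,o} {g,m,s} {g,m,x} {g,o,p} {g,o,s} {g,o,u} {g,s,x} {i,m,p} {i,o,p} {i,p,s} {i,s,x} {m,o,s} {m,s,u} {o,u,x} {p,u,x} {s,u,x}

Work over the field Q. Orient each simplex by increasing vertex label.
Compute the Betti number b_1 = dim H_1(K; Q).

n_0=8 n_1=27 n_2=21  [Q]
∂1: piv[gi,gm,go,gp,gs,gu,gx] rk=7  ker:im,io,ip,is,ix,mo,mp,ms,mu,mx,op,os,ou,ox,ps,pu,px,su,sx,ux
∂2: piv[gim,gio,gip,gis,gix,gmo,gms,gmx,gop,gos,gou,gsx,imp,ips,msu,oux,pux,sux] rk=18  ker:iop,isx,mos
b_1=(27−7)−18=2

b_1=2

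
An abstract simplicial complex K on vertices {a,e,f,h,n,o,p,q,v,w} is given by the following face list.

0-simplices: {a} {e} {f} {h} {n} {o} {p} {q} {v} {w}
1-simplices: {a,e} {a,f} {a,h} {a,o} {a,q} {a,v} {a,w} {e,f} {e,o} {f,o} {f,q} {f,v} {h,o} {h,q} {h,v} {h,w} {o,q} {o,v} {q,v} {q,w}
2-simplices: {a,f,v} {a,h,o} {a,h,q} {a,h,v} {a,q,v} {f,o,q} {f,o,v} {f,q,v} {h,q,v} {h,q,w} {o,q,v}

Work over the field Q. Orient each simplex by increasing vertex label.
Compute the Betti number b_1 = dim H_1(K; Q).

n_0=10 n_1=20 n_2=11  [Q]
∂1: piv[ae,af,ah,ao,aq,av,aw] rk=7  ker:ef,eo,fo,fq,fv,ho,hq,hv,hw,oq,ov,qv,qw
∂2: piv[afv,aho,ahq,ahv,aqv,foq,fov,fqv,hqw] rk=9  ker:hqv,oqv
b_1=(20−7)−9=4

b_1=4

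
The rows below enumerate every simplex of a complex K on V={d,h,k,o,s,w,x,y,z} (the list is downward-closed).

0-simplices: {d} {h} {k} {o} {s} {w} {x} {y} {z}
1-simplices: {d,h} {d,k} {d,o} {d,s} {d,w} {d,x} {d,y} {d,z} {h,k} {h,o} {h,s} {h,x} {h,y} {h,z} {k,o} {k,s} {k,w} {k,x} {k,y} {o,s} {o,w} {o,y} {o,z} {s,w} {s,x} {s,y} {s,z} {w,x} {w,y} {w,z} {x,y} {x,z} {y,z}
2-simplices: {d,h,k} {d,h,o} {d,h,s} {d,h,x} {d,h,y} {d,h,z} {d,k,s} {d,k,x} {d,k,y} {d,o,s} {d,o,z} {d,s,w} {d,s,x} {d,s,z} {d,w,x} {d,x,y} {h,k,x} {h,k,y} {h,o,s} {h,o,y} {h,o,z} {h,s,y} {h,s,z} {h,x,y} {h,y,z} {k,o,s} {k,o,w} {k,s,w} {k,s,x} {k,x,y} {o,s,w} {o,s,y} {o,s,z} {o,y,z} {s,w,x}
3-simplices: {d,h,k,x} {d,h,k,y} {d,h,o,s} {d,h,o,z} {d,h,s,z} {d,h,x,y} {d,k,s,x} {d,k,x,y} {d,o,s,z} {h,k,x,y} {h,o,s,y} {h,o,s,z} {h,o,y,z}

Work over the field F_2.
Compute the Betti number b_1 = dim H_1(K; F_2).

b_1=3

n_0=9 n_1=33 n_2=35 n_3=13  [Z2]
∂1: piv[dh,dk,do,ds,dw,dx,dy,dz] rk=8  ker:hk,ho,hs,hx,hy,hz,ko,ks,kw,kx,ky,os,ow,oy,oz,sw,sx,sy,sz,wx,wy,wz,xy,xz,yz
∂2: piv[dhk,dho,dhs,dhx,dhy,dhz,dks,dkx,dky,dos,doz,dsw,dsx,dsz,dwx,dxy,hoy,hsy,hyz,kos,kow,ksw] rk=22  ker:hkx,hky,hos,hoz,hsz,hxy,ksx,kxy,osw,osy,osz,oyz,swx
∂3: piv[dhkx,dhky,dhos,dhoz,dhsz,dhxy,dksx,dkxy,dosz,hosy,hoyz] rk=11  ker:hkxy,hosz
b_1=(33−8)−22=3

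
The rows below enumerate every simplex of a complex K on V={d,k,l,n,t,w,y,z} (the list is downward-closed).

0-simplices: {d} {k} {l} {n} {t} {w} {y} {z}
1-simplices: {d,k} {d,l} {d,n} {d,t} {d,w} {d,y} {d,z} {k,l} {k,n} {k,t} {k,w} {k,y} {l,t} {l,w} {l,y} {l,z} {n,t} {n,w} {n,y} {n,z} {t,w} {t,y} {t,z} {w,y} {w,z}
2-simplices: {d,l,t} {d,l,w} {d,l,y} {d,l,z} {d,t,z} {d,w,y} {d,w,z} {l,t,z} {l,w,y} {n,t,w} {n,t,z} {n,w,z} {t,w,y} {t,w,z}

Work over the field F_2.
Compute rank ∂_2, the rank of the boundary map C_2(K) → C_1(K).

n_0=8 n_1=25 n_2=14  [Z2]
∂1: piv[dk,dl,dn,dt,dw,dy,dz] rk=7  ker:kl,kn,kt,kw,ky,lt,lw,ly,lz,nt,nw,ny,nz,tw,ty,tz,wy,wz
∂2: piv[dlt,dlw,dly,dlz,dtz,dwy,dwz,ntw,ntz,nwz,twy] rk=11  ker:ltz,lwy,twz
rk∂_2=11

rank∂_2=11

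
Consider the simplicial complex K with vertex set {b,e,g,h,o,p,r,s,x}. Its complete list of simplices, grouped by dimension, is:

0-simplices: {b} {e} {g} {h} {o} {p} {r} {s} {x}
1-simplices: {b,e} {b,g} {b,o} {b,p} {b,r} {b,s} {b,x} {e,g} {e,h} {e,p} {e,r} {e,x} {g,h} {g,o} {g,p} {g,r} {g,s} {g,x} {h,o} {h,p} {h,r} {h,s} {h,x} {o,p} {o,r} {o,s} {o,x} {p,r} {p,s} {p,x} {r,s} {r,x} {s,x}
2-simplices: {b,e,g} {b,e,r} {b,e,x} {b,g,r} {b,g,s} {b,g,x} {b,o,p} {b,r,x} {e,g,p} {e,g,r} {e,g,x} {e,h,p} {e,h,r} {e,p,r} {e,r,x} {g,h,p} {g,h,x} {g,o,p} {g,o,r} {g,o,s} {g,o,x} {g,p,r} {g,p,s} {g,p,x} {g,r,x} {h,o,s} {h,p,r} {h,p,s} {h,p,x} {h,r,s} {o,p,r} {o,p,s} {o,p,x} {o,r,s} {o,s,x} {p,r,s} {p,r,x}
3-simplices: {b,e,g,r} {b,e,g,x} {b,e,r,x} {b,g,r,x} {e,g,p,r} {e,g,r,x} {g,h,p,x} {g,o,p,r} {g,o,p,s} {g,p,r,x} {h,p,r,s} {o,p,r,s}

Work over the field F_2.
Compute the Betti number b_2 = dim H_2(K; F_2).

n_0=9 n_1=33 n_2=37 n_3=12  [Z2]
∂1: piv[be,bg,bo,bp,br,bs,bx,eh] rk=8  ker:eg,ep,er,ex,gh,go,gp,gr,gs,gx,ho,hp,hr,hs,hx,op,or,os,ox,pr,ps,px,rs,rx,sx
∂2: piv[beg,ber,bex,bgr,bgs,bgx,bop,brx,egp,ehp,ehr,epr,ghp,ghx,gop,gor,gos,gox,gps,gpx,hos,hps,hrs,osx] rk=24  ker:egr,egx,erx,gpr,grx,hpr,hpx,opr,ops,opx,ors,prs,prx
∂3: piv[begr,begx,berx,bgrx,egpr,ghpx,gopr,gops,gprx,hprs,oprs] rk=11  ker:egrx
b_2=(37−24)−11=2

b_2=2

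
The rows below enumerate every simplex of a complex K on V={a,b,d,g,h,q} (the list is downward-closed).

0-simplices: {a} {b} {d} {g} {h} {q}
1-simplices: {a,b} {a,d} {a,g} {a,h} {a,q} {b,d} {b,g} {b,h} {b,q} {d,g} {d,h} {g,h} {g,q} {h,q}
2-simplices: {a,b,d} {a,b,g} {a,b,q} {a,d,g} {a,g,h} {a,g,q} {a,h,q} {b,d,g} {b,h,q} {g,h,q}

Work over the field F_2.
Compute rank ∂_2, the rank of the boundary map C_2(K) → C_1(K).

n_0=6 n_1=14 n_2=10  [Z2]
∂1: piv[ab,ad,ag,ah,aq] rk=5  ker:bd,bg,bh,bq,dg,dh,gh,gq,hq
∂2: piv[abd,abg,abq,adg,agh,agq,ahq,bhq] rk=8  ker:bdg,ghq
rk∂_2=8

rank∂_2=8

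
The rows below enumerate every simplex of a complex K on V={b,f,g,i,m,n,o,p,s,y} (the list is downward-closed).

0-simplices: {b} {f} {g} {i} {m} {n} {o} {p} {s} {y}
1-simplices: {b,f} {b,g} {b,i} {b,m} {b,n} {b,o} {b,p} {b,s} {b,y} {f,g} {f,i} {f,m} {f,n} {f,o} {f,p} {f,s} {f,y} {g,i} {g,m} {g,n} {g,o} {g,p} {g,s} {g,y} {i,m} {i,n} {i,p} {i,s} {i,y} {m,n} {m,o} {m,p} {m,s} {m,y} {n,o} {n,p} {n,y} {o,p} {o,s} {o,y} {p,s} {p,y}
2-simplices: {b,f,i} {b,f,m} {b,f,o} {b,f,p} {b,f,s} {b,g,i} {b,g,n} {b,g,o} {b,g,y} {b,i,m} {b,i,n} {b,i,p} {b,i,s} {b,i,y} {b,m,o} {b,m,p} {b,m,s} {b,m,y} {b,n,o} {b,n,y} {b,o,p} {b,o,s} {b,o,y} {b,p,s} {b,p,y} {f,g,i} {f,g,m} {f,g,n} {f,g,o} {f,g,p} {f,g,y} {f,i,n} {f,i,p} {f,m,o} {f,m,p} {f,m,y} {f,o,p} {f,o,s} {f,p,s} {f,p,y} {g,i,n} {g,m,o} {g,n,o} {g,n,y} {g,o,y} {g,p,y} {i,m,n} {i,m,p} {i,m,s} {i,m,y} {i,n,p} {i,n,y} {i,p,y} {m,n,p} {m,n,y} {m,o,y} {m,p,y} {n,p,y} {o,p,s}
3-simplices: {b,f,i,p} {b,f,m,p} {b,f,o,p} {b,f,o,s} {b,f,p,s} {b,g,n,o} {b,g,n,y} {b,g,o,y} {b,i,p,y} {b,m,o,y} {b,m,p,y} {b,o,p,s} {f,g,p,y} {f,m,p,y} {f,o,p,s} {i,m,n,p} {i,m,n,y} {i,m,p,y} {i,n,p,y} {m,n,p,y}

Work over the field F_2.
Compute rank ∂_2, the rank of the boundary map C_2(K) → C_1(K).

rank∂_2=32

n_0=10 n_1=42 n_2=59 n_3=20  [Z2]
∂1: piv[bf,bg,bi,bm,bn,bo,bp,bs,by] rk=9  ker:fg,fi,fm,fn,fo,fp,fs,fy,gi,gm,gn,go,gp,gs,gy,im,in,ip,is,iy,mn,mo,mp,ms,my,no,np,ny,op,os,oy,ps,py
∂2: piv[bfi,bfm,bfo,bfp,bfs,bgi,bgn,bgo,bgy,bim,bin,bip,bis,biy,bmo,bmp,bms,bmy,bno,bny,bop,bos,boy,bps,bpy,fgi,fgm,fgn,fgp,fgy,imn,inp] rk=32  ker:fgo,fin,fip,fmo,fmp,fmy,fop,fos,fps,fpy,gin,gmo,gno,gny,goy,gpy,imp,ims,imy,iny,ipy,mnp,mny,moy,mpy,npy,ops
∂3: piv[bfip,bfmp,bfop,bfos,bfps,bgno,bgny,bgoy,bipy,bmoy,bmpy,bops,fgpy,fmpy,imnp,imny,impy,inpy] rk=18  ker:fops,mnpy
rk∂_2=32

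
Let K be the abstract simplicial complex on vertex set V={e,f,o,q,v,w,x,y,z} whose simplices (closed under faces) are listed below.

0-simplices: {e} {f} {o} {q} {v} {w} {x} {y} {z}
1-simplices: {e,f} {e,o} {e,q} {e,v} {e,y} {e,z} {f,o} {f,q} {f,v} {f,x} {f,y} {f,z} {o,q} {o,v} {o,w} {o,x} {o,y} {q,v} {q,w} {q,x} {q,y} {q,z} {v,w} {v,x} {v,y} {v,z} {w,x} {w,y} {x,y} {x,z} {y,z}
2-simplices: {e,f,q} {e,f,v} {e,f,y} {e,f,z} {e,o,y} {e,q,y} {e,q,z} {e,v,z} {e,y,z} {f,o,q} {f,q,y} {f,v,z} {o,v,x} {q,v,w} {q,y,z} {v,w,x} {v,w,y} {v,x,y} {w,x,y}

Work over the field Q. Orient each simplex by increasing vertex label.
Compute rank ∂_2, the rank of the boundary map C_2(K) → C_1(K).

n_0=9 n_1=31 n_2=19  [Q]
∂1: piv[ef,eo,eq,ev,ey,ez,fx,ow] rk=8  ker:fo,fq,fv,fy,fz,oq,ov,ox,oy,qv,qw,qx,qy,qz,vw,vx,vy,vz,wx,wy,xy,xz,yz
∂2: piv[efq,efv,efy,efz,eoy,eqy,eqz,evz,eyz,foq,ovx,qvw,vwx,vwy,vxy] rk=15  ker:fqy,fvz,qyz,wxy
rk∂_2=15

rank∂_2=15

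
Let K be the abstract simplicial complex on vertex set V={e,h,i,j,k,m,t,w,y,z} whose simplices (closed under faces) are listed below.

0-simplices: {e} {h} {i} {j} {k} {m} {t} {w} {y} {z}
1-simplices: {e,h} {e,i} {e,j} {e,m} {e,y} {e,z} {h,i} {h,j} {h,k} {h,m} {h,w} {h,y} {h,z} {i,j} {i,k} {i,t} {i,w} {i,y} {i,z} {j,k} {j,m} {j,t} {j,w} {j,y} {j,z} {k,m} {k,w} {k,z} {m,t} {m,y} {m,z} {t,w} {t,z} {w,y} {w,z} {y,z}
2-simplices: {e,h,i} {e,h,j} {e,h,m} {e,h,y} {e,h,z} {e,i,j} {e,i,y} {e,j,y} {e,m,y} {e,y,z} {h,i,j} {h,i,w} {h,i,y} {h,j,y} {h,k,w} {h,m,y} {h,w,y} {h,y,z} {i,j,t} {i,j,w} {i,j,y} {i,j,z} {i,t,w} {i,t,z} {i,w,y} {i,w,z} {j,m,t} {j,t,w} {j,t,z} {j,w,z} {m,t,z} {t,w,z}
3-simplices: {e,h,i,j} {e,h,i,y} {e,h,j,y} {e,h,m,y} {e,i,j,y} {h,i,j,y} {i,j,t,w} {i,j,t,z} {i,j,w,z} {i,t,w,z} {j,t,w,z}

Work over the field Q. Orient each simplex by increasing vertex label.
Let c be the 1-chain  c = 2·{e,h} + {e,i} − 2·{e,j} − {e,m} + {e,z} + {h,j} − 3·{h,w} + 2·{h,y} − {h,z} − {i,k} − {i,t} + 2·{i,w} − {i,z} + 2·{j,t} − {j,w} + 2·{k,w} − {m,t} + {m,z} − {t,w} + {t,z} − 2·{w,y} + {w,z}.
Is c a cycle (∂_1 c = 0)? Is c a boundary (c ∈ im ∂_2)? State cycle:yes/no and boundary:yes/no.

n_0=10 n_1=36 n_2=32 n_3=11  [Q]
∂1: piv[eh,ei,ej,em,ey,ez,hk,hw,it] rk=9  ker:hi,hj,hm,hy,hz,ij,ik,iw,iy,iz,jk,jm,jt,jw,jy,jz,km,kw,kz,mt,my,mz,tw,tz,wy,wz,yz
∂2: piv[ehi,ehj,ehm,ehy,ehz,eij,eiy,ejy,emy,eyz,hiw,hkw,hwy,ijt,ijw,ijz,itw,itz,iwz,jmt,mtz] rk=21  ker:hij,hiy,hjy,hmy,hyz,ijy,iwy,jtw,jtz,jwz,twz
∂3: piv[ehij,ehiy,ehjy,ehmy,eijy,ijtw,ijtz,ijwz,itwz] rk=9  ker:hijy,jtwz
∂1c = −{e} + 3·{h} + 2·{i} − 2·{j} − 3·{k} − {m} + 2·{z}

cycle:no boundary:no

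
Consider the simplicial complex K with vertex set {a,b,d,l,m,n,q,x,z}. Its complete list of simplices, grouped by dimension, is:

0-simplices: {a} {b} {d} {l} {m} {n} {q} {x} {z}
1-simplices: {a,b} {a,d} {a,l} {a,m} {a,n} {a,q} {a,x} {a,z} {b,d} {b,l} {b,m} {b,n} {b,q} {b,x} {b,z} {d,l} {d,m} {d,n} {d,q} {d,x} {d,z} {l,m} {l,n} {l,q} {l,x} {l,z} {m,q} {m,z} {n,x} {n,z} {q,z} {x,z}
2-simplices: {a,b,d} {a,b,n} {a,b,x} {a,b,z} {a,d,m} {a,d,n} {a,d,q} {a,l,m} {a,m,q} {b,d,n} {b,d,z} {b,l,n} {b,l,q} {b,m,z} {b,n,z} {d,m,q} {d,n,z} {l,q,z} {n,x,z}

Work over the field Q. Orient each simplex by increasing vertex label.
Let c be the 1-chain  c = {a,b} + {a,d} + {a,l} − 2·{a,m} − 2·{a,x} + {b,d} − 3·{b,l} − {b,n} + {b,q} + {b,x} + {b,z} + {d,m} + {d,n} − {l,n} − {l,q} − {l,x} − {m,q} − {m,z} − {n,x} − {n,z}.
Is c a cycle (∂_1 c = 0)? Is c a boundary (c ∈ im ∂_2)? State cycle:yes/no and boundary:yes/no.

n_0=9 n_1=32 n_2=19  [Q]
∂1: piv[ab,ad,al,am,an,aq,ax,az] rk=8  ker:bd,bl,bm,bn,bq,bx,bz,dl,dm,dn,dq,dx,dz,lm,ln,lq,lx,lz,mq,mz,nx,nz,qz,xz
∂2: piv[abd,abn,abx,abz,adm,adn,adq,alm,amq,bdz,bln,blq,bmz,bnz,lqz,nxz] rk=16  ker:bdn,dmq,dnz
∂1c = {a} + {b} + {l} + {m} + {n} − {q} − 3·{x} − {z}

cycle:no boundary:no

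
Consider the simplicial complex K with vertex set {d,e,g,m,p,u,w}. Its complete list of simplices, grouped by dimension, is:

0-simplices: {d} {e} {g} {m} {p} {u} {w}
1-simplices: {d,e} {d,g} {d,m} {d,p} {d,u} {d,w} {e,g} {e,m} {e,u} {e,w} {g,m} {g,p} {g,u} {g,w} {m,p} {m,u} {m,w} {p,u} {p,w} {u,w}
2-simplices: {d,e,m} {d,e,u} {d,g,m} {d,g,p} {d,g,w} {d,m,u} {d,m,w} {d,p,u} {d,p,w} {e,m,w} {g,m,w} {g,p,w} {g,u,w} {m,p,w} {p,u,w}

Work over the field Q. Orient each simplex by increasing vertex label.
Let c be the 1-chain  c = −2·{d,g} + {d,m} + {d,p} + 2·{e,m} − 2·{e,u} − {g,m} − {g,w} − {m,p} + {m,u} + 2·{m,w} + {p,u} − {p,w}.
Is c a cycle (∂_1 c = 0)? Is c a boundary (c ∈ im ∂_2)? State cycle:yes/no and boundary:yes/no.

n_0=7 n_1=20 n_2=15  [Q]
∂1: piv[de,dg,dm,dp,du,dw] rk=6  ker:eg,em,eu,ew,gm,gp,gu,gw,mp,mu,mw,pu,pw,uw
∂2: piv[dem,deu,dgm,dgp,dgw,dmu,dmw,dpu,dpw,emw,guw,mpw,puw] rk=13  ker:gmw,gpw
∂1c = 0
c vs im∂2: reduces to 0 ⇒ boundary

cycle:yes boundary:yes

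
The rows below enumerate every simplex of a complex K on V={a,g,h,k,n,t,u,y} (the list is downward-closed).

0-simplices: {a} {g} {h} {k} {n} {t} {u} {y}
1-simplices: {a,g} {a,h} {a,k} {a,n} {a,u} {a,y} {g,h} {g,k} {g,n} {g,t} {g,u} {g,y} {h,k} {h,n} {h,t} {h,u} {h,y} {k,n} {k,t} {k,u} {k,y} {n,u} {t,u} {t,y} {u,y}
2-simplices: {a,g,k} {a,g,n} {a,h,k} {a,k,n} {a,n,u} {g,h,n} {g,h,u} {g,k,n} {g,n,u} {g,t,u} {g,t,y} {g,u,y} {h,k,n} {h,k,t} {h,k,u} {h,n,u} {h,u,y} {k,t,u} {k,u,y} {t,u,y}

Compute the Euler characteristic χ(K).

χ(K)=3

n_0=8 n_1=25 n_2=20
χ=+8−25+20=3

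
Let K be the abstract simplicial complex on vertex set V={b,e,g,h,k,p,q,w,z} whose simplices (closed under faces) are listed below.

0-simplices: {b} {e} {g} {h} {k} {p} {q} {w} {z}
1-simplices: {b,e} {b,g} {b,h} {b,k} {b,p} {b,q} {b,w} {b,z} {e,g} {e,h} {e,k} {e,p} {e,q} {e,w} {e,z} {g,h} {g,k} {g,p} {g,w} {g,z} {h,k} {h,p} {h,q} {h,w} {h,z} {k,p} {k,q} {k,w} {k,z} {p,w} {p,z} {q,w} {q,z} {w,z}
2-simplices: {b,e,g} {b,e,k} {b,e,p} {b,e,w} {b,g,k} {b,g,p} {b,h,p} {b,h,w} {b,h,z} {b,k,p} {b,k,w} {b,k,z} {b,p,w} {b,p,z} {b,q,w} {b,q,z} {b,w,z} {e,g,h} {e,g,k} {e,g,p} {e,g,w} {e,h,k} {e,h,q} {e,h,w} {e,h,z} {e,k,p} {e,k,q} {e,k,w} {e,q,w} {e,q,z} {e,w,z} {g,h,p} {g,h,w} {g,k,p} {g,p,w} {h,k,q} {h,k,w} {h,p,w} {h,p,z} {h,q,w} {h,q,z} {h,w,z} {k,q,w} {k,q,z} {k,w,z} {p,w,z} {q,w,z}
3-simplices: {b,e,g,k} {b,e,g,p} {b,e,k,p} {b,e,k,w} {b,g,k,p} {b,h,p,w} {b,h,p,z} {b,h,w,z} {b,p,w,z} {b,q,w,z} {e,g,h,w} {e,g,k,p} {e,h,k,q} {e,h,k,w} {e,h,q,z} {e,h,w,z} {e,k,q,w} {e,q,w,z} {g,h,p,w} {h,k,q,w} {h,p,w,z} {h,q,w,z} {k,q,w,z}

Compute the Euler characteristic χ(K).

χ(K)=-1

n_0=9 n_1=34 n_2=47 n_3=23
χ=+9−34+47−23=-1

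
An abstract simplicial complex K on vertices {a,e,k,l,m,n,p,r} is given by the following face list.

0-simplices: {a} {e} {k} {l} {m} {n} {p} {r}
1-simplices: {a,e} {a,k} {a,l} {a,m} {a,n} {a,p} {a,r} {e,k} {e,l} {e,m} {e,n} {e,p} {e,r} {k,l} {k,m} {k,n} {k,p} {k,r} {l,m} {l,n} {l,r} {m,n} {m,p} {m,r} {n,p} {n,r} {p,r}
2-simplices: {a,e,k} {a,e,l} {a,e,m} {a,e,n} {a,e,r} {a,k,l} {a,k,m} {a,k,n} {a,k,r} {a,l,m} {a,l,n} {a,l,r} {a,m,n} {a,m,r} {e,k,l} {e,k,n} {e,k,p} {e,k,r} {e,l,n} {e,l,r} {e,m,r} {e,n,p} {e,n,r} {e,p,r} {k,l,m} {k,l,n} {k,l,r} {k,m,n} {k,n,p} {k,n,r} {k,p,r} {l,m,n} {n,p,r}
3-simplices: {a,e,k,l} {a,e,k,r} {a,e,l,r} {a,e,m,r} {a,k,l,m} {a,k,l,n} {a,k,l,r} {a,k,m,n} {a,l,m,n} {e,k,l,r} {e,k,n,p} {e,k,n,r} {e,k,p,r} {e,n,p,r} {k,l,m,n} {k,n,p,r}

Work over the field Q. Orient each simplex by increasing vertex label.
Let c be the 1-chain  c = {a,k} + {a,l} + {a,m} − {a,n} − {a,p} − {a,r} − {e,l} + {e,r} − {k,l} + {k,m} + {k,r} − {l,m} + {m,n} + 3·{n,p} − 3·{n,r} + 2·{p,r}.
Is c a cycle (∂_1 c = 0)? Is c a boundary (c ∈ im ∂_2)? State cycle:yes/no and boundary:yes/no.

cycle:yes boundary:no

n_0=8 n_1=27 n_2=33 n_3=16  [Q]
∂1: piv[ae,ak,al,am,an,ap,ar] rk=7  ker:ek,el,em,en,ep,er,kl,km,kn,kp,kr,lm,ln,lr,mn,mp,mr,np,nr,pr
∂2: piv[aek,ael,aem,aen,aer,akl,akm,akn,akr,alm,aln,alr,amn,amr,ekp,enp,enr,epr] rk=18  ker:ekl,ekn,ekr,eln,elr,emr,klm,kln,klr,kmn,knp,knr,kpr,lmn,npr
∂3: piv[aekl,aekr,aelr,aemr,aklm,akln,aklr,akmn,almn,eknp,eknr,ekpr,enpr] rk=13  ker:eklr,klmn,knpr
∂1c = 0
c vs im∂2: residual ≠ 0 ⇒ not boundary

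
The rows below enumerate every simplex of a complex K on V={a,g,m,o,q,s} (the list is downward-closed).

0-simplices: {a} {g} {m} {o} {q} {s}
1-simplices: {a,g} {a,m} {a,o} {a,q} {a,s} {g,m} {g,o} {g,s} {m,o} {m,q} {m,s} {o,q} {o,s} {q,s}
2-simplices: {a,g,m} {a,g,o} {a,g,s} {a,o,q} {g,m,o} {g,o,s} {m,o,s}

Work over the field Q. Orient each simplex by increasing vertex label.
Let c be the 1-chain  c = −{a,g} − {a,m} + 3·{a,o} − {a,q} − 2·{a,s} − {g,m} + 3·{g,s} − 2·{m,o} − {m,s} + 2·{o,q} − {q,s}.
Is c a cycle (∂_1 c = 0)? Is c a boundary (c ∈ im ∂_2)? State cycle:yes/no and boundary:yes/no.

n_0=6 n_1=14 n_2=7  [Q]
∂1: piv[ag,am,ao,aq,as] rk=5  ker:gm,go,gs,mo,mq,ms,oq,os,qs
∂2: piv[agm,ago,ags,aoq,gmo,gos,mos] rk=7
∂1c = 2·{a} − 3·{g} + {m} − {o} + 2·{q} − {s}

cycle:no boundary:no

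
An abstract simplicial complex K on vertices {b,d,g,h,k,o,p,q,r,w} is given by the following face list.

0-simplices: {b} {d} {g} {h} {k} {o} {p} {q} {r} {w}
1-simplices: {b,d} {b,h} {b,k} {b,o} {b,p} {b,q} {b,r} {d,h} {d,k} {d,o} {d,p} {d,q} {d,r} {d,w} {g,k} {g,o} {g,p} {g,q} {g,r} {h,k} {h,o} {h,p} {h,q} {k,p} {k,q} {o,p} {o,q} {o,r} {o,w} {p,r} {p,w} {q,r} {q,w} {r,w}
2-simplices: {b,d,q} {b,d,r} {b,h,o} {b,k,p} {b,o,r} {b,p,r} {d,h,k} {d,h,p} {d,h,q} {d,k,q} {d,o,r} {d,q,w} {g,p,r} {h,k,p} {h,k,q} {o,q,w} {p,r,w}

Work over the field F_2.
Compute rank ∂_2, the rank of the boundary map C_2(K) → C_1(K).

n_0=10 n_1=34 n_2=17  [Z2]
∂1: piv[bd,bh,bk,bo,bp,bq,br,dw,gk] rk=9  ker:dh,dk,do,dp,dq,dr,go,gp,gq,gr,hk,ho,hp,hq,kp,kq,op,oq,or,ow,pr,pw,qr,qw,rw
∂2: piv[bdq,bdr,bho,bkp,bor,bpr,dhk,dhp,dhq,dkq,dor,dqw,gpr,hkp,oqw,prw] rk=16  ker:hkq
rk∂_2=16

rank∂_2=16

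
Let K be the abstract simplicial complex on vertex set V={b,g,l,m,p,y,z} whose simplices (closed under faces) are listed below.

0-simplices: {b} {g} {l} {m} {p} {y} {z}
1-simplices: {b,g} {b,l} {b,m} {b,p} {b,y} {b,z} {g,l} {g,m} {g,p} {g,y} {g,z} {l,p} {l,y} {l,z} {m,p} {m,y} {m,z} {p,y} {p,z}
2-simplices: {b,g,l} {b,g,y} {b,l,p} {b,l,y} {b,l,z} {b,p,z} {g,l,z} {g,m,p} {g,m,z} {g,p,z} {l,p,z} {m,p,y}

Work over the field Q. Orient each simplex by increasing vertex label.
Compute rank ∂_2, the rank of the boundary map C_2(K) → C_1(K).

n_0=7 n_1=19 n_2=12  [Q]
∂1: piv[bg,bl,bm,bp,by,bz] rk=6  ker:gl,gm,gp,gy,gz,lp,ly,lz,mp,my,mz,py,pz
∂2: piv[bgl,bgy,blp,bly,blz,bpz,glz,gmp,gmz,gpz,mpy] rk=11  ker:lpz
rk∂_2=11

rank∂_2=11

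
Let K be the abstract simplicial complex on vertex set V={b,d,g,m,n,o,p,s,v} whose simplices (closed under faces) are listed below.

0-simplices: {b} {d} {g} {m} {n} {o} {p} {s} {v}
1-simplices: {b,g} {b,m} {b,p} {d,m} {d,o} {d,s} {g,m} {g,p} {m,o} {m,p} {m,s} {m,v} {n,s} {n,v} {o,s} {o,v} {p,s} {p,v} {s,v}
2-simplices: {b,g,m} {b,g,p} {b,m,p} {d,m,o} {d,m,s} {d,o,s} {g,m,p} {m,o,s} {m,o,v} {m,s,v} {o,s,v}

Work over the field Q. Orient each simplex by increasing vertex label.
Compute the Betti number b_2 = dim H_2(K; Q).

n_0=9 n_1=19 n_2=11  [Q]
∂1: piv[bg,bm,bp,dm,do,ds,mv,ns] rk=8  ker:gm,gp,mo,mp,ms,nv,os,ov,ps,pv,sv
∂2: piv[bgm,bgp,bmp,dmo,dms,dos,mov,msv] rk=8  ker:gmp,mos,osv
b_2=(11−8)−0=3

b_2=3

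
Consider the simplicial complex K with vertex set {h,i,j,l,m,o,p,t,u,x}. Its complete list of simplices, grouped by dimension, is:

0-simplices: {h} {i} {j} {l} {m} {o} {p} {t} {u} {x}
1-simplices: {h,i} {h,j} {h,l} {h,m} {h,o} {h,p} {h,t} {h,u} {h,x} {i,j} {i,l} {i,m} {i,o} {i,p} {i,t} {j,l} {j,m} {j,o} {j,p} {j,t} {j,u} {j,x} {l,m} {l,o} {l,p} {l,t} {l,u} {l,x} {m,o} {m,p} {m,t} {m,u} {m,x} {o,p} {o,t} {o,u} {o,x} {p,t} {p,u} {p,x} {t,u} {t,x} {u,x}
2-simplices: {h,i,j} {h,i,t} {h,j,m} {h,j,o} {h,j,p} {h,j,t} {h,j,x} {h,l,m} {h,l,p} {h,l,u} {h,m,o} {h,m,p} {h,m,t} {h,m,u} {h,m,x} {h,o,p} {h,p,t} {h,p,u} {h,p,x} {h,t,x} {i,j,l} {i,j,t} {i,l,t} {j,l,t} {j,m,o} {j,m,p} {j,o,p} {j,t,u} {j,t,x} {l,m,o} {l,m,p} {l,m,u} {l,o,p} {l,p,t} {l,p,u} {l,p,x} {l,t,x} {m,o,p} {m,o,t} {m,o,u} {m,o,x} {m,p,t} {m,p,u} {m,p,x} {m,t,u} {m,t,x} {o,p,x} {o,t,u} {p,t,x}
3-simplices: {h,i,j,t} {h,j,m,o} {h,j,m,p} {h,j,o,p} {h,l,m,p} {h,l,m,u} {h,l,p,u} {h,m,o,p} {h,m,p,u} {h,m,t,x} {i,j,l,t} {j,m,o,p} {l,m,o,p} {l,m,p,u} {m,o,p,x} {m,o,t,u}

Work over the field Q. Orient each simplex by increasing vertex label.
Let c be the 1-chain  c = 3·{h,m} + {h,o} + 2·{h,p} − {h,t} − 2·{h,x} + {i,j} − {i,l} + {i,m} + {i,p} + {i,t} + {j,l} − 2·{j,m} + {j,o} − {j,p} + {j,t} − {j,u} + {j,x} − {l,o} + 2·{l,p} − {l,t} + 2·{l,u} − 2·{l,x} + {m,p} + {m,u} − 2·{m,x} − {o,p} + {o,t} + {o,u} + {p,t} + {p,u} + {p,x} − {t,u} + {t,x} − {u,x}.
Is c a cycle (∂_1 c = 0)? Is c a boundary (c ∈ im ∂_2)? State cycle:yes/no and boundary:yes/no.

cycle:no boundary:no

n_0=10 n_1=43 n_2=49 n_3=16  [Q]
∂1: piv[hi,hj,hl,hm,ho,hp,ht,hu,hx] rk=9  ker:ij,il,im,io,ip,it,jl,jm,jo,jp,jt,ju,jx,lm,lo,lp,lt,lu,lx,mo,mp,mt,mu,mx,op,ot,ou,ox,pt,pu,px,tu,tx,ux
∂2: piv[hij,hit,hjm,hjo,hjp,hjt,hjx,hlm,hlp,hlu,hmo,hmp,hmt,hmu,hmx,hop,hpt,hpu,hpx,htx,ijl,ilt,jtu,lmo,lpt,lpx,mot,mou,mox,mtu] rk=30  ker:ijt,jlt,jmo,jmp,jop,jtx,lmp,lmu,lop,lpu,ltx,mop,mpt,mpu,mpx,mtx,opx,otu,ptx
∂3: piv[hijt,hjmo,hjmp,hjop,hlmp,hlmu,hlpu,hmop,hmpu,hmtx,ijlt,lmop,mopx,motu] rk=14  ker:jmop,lmpu
∂1c = −3·{h} − 3·{i} + {j} + 2·{m} + {p} + 2·{t} + 4·{u} − 4·{x}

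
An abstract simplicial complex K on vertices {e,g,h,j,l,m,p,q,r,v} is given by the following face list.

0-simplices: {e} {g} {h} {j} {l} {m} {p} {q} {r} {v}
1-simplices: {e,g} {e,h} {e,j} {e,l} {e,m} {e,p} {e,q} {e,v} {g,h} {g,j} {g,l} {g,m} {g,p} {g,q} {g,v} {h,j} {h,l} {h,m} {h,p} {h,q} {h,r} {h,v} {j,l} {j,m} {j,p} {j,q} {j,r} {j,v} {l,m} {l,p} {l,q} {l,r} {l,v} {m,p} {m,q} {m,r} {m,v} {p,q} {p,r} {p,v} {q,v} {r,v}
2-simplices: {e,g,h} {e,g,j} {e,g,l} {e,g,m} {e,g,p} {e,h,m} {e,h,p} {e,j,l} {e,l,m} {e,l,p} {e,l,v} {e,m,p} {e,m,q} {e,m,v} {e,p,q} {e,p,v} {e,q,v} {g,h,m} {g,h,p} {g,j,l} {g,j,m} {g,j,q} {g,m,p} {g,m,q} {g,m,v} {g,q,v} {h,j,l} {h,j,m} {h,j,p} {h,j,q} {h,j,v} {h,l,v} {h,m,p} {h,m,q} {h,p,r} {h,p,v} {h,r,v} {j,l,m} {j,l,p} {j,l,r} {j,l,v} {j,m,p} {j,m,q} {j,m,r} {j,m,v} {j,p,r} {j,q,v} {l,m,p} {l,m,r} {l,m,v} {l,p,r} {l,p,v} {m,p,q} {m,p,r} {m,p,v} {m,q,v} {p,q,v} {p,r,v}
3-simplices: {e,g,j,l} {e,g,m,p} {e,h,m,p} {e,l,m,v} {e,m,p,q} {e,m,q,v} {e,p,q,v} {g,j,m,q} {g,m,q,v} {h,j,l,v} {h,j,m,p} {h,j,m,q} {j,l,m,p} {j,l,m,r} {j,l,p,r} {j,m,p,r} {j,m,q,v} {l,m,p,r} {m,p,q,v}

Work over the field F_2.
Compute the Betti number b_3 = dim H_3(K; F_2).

n_0=10 n_1=42 n_2=58 n_3=19  [Z2]
∂1: piv[eg,eh,ej,el,em,ep,eq,ev,hr] rk=9  ker:gh,gj,gl,gm,gp,gq,gv,hj,hl,hm,hp,hq,hv,jl,jm,jp,jq,jr,jv,lm,lp,lq,lr,lv,mp,mq,mr,mv,pq,pr,pv,qv,rv
∂2: piv[egh,egj,egl,egm,egp,ehm,ehp,ejl,elm,elp,elv,emp,emq,emv,epq,epv,eqv,gjm,gjq,gmq,gmv,hjl,hjm,hjp,hjq,hjv,hlv,hpr,hrv,jlr,jmr,jpr] rk=32  ker:ghm,ghp,gjl,gmp,gqv,hmp,hmq,hpv,jlm,jlp,jlv,jmp,jmq,jmv,jqv,lmp,lmr,lmv,lpr,lpv,mpq,mpr,mpv,mqv,pqv,prv
∂3: piv[egjl,egmp,ehmp,elmv,empq,emqv,epqv,gjmq,gmqv,hjlv,hjmp,hjmq,jlmp,jlmr,jlpr,jmpr,jmqv,mpqv] rk=18  ker:lmpr
b_3=(19−18)−0=1

b_3=1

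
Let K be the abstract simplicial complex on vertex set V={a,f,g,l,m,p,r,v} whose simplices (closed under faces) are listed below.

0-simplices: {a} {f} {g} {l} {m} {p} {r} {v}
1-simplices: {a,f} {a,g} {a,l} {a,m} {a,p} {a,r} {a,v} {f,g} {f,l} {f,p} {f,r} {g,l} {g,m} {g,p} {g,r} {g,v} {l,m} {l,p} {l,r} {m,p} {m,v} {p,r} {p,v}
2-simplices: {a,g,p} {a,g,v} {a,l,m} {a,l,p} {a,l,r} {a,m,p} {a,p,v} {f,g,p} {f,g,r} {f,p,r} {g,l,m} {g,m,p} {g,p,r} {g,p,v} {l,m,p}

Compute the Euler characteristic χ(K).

n_0=8 n_1=23 n_2=15
χ=+8−23+15=0

χ(K)=0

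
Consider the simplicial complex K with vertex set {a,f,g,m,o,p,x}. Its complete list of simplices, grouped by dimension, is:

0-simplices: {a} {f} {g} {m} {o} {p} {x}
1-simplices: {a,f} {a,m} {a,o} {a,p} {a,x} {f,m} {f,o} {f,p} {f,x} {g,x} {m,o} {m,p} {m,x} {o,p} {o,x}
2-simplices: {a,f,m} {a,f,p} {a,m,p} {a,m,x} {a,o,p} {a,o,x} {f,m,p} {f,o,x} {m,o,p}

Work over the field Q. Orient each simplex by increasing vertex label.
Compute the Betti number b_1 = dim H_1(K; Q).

b_1=1

n_0=7 n_1=15 n_2=9  [Q]
∂1: piv[af,am,ao,ap,ax,gx] rk=6  ker:fm,fo,fp,fx,mo,mp,mx,op,ox
∂2: piv[afm,afp,amp,amx,aop,aox,fox,mop] rk=8  ker:fmp
b_1=(15−6)−8=1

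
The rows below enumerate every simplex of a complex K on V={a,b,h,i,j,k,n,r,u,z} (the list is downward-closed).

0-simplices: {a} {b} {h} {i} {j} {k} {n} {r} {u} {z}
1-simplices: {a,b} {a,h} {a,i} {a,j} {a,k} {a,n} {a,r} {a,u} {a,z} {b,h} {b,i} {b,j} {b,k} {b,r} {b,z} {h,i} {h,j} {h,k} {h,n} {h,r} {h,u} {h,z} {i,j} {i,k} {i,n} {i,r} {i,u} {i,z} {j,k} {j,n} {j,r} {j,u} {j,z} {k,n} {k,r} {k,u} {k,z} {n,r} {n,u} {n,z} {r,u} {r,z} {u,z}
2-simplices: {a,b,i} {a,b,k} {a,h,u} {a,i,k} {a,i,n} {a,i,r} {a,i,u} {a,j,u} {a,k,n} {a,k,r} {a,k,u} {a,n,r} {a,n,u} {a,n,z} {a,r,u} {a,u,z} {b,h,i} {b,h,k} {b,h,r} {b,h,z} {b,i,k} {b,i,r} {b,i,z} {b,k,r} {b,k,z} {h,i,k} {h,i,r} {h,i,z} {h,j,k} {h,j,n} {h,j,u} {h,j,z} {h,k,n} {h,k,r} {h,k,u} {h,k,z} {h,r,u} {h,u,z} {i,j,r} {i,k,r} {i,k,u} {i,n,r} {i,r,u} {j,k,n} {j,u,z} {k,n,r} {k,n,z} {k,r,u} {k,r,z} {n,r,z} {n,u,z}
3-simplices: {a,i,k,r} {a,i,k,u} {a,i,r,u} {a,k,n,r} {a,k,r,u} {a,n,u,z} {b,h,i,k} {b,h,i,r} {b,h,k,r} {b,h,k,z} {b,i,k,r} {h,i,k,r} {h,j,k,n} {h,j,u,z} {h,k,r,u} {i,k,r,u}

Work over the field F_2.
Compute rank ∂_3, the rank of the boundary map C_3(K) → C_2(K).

n_0=10 n_1=43 n_2=51 n_3=16  [Z2]
∂1: piv[ab,ah,ai,aj,ak,an,ar,au,az] rk=9  ker:bh,bi,bj,bk,br,bz,hi,hj,hk,hn,hr,hu,hz,ij,ik,in,ir,iu,iz,jk,jn,jr,ju,jz,kn,kr,ku,kz,nr,nu,nz,ru,rz,uz
∂2: piv[abi,abk,ahu,aik,ain,air,aiu,aju,akn,akr,aku,anr,anu,anz,aru,auz,bhi,bhk,bhr,bhz,bir,biz,bkz,hjk,hjn,hju,hjz,hkn,hku,huz,ijr,krz] rk=32  ker:bik,bkr,hik,hir,hiz,hkr,hkz,hru,ikr,iku,inr,iru,jkn,juz,knr,knz,kru,nrz,nuz
∂3: piv[aikr,aiku,airu,aknr,akru,anuz,bhik,bhir,bhkr,bhkz,bikr,hjkn,hjuz,hkru] rk=14  ker:hikr,ikru
rk∂_3=14

rank∂_3=14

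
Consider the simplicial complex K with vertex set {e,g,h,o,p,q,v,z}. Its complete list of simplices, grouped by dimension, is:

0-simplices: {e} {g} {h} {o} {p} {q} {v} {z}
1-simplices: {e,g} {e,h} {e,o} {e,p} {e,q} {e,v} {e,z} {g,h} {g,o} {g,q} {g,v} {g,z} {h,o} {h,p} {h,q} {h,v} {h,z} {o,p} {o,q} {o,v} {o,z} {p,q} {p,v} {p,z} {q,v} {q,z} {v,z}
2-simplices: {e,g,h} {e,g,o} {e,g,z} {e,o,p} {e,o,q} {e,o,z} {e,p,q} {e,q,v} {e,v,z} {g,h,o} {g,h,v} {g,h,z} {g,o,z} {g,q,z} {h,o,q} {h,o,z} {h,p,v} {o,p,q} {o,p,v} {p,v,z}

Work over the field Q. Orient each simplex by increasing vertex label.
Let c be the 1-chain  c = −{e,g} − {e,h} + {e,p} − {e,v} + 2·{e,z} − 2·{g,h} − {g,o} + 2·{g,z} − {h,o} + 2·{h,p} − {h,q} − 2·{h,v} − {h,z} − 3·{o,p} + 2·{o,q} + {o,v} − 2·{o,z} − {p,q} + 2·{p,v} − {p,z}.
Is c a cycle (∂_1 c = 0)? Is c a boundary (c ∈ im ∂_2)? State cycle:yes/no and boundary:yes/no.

n_0=8 n_1=27 n_2=20  [Q]
∂1: piv[eg,eh,eo,ep,eq,ev,ez] rk=7  ker:gh,go,gq,gv,gz,ho,hp,hq,hv,hz,op,oq,ov,oz,pq,pv,pz,qv,qz,vz
∂2: piv[egh,ego,egz,eop,eoq,eoz,epq,eqv,evz,gho,ghv,ghz,gqz,hoq,hpv,opv,pvz] rk=17  ker:goz,hoz,opq
∂1c = 0
c vs im∂2: reduces to 0 ⇒ boundary

cycle:yes boundary:yes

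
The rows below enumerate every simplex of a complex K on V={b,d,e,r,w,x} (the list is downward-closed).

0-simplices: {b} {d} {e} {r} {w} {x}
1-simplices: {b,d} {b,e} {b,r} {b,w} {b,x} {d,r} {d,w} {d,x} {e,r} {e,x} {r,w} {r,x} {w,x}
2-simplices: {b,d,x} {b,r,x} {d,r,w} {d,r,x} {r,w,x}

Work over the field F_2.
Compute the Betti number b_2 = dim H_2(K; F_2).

n_0=6 n_1=13 n_2=5  [Z2]
∂1: piv[bd,be,br,bw,bx] rk=5  ker:dr,dw,dx,er,ex,rw,rx,wx
∂2: piv[bdx,brx,drw,drx,rwx] rk=5
b_2=(5−5)−0=0

b_2=0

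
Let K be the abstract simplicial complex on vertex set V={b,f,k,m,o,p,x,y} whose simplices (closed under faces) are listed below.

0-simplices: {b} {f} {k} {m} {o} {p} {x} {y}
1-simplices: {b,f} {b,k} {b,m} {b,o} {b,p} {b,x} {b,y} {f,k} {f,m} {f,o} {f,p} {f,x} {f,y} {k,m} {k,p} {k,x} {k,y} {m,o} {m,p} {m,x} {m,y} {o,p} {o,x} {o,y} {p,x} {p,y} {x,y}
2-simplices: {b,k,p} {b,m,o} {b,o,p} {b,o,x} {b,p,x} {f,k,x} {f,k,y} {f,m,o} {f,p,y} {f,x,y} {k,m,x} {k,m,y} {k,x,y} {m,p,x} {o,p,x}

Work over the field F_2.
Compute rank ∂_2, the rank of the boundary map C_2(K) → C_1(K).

n_0=8 n_1=27 n_2=15  [Z2]
∂1: piv[bf,bk,bm,bo,bp,bx,by] rk=7  ker:fk,fm,fo,fp,fx,fy,km,kp,kx,ky,mo,mp,mx,my,op,ox,oy,px,py,xy
∂2: piv[bkp,bmo,bop,box,bpx,fkx,fky,fmo,fpy,fxy,kmx,kmy,mpx] rk=13  ker:kxy,opx
rk∂_2=13

rank∂_2=13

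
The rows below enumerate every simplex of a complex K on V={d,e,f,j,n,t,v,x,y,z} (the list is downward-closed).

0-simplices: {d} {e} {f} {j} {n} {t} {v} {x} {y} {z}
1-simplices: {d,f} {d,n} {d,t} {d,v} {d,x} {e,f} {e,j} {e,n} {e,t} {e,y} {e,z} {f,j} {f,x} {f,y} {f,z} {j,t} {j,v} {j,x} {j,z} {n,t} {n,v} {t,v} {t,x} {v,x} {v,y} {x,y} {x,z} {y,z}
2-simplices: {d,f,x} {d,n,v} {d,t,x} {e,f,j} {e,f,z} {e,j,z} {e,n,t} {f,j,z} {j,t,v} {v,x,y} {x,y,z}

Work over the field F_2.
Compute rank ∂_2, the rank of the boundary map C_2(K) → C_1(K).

rank∂_2=10

n_0=10 n_1=28 n_2=11  [Z2]
∂1: piv[df,dn,dt,dv,dx,ef,ej,ey,ez] rk=9  ker:en,et,fj,fx,fy,fz,jt,jv,jx,jz,nt,nv,tv,tx,vx,vy,xy,xz,yz
∂2: piv[dfx,dnv,dtx,efj,efz,ejz,ent,jtv,vxy,xyz] rk=10  ker:fjz
rk∂_2=10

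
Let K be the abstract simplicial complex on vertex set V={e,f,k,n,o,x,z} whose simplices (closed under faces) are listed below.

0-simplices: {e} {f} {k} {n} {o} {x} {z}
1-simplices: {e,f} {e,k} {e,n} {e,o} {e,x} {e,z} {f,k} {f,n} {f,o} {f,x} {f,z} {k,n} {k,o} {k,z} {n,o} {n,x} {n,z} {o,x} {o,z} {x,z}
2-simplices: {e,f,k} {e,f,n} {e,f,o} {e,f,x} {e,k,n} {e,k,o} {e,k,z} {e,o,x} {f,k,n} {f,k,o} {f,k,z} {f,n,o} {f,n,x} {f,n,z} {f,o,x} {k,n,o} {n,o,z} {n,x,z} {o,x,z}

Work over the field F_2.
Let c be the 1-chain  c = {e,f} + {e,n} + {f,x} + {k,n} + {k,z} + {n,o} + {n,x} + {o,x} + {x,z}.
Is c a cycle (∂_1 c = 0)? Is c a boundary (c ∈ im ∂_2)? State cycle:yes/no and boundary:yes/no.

n_0=7 n_1=20 n_2=19  [Z2]
∂1: piv[ef,ek,en,eo,ex,ez] rk=6  ker:fk,fn,fo,fx,fz,kn,ko,kz,no,nx,nz,ox,oz,xz
∂2: piv[efk,efn,efo,efx,ekn,eko,ekz,eox,fkz,fno,fnx,fnz,noz,nxz] rk=14  ker:fkn,fko,fox,kno,oxz
∂1c = 0
c vs im∂2: reduces to 0 ⇒ boundary

cycle:yes boundary:yes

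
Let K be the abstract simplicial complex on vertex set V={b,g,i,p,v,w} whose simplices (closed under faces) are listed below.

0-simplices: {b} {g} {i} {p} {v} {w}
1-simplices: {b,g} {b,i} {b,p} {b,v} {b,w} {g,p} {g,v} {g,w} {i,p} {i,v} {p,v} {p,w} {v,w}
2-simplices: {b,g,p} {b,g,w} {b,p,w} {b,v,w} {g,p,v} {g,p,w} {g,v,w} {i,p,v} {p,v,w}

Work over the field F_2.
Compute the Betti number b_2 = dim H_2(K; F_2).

n_0=6 n_1=13 n_2=9  [Z2]
∂1: piv[bg,bi,bp,bv,bw] rk=5  ker:gp,gv,gw,ip,iv,pv,pw,vw
∂2: piv[bgp,bgw,bpw,bvw,gpv,gvw,ipv] rk=7  ker:gpw,pvw
b_2=(9−7)−0=2

b_2=2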